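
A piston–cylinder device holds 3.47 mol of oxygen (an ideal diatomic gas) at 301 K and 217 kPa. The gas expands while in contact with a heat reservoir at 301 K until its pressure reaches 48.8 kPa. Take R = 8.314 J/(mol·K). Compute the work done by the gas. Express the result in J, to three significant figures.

W ≈ 13000 J

Isothermal process: W = nRT ln(V₂/V₁) = nRT ln(P₁/P₂).
W = (3.47)(8.314)(301) × ln(217/48.8)
  = 8684 × ln(4.447) = 8684 × 1.492
W_by_gas = 12958 J.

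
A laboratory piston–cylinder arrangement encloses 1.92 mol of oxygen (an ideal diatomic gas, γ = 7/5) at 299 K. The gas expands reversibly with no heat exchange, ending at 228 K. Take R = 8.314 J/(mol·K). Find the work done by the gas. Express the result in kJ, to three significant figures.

Adiabatic ⇒ Q = 0, so W_by = −ΔU = nCᵥ(T₁ − T₂).
Cᵥ = 5R/2 = 20.79 J/(mol·K).
W = (1.92)(20.79)(299 − 228) = 2833 J.

W ≈ 2.83 kJ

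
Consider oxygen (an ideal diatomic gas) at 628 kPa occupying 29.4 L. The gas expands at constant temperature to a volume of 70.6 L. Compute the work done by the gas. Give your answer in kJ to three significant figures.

W ≈ 16.2 kJ

Isothermal: W = nRT ln(V₂/V₁) = P₁V₁ ln(V₂/V₁).
P₁V₁ = (628 kPa)(29.4 L) = 18463 J.
W = 18463 × ln(70.6/29.4) = 18463 × 0.876
W_by_gas = 16174 J.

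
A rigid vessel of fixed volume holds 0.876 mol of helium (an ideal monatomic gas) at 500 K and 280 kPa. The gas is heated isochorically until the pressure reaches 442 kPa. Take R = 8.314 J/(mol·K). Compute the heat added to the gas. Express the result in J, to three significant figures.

Q ≈ 3160 J

Constant volume ⇒ W = 0, so Q = ΔU = nCᵥΔT with Cᵥ = 3R/2 = 12.47 J/(mol·K).
At constant V, T₂/T₁ = P₂/P₁ ⇒ ΔT = T₁(P₂/P₁ − 1) = 500·(442/280 − 1) = 289.3 K.
ΔU = (0.876)(12.47)(289.3) = 3160 J.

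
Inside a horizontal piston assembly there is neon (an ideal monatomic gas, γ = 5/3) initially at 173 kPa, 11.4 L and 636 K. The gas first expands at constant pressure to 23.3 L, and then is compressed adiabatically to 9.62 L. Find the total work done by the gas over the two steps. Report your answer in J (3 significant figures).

Step 1 (isobaric): W = PΔV = (173 kPa)(23.3 − 11.4 L) = 2059 J.
After step 1: P = 173 kPa, V = 23.3 L, T = 1300 K.
Step 2 (adiabatic): W = (P₁V₁ − P₂V₂)/(γ−1) = (4031 − 7270)/0.667 = -4858 J.
W_total = 2059 − 4858 = -2800 J.

W_total ≈ -2800 J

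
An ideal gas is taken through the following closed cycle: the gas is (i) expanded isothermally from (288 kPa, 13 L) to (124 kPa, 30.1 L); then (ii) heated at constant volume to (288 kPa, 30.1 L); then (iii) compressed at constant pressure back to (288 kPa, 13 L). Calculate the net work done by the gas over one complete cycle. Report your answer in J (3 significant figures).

Leg (i): W = PᵢVᵢ ln(V_f/Vᵢ) = (3744) ln(30.1/13) = 3143 J.
Leg (ii): W = 0.
Leg (iii): W = PΔV = (288)(13 − 30.1) = -4925 J.
W_net = 3143 − 4925 = -1781 J.

W_net ≈ -1780 J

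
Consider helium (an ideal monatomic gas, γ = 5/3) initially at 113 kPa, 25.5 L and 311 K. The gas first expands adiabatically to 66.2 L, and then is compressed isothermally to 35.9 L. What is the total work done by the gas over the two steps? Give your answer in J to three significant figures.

Step 1 (adiabatic): W = (P₁V₁ − P₂V₂)/(γ−1) = (2882 − 1525)/0.667 = 2034 J.
After step 1: P = 23.04 kPa, V = 66.2 L, T = 164.6 K.
Step 2 (isothermal): W = P₁V₁ ln(V₂/V₁) = (1525) ln(35.9/66.2) = -933.5 J.
W_total = 2034 − 933.5 = 1101 J.

W_total ≈ 1100 J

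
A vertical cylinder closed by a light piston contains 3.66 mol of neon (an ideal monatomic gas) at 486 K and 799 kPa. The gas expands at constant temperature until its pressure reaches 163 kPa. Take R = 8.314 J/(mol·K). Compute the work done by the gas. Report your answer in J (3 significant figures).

W ≈ 23500 J

Isothermal process: W = nRT ln(V₂/V₁) = nRT ln(P₁/P₂).
W = (3.66)(8.314)(486) × ln(799/163)
  = 14789 × ln(4.902) = 14789 × 1.59
W_by_gas = 23508 J.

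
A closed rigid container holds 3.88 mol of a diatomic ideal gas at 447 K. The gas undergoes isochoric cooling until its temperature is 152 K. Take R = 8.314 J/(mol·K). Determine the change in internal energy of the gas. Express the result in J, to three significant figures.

ΔU ≈ -23800 J

Constant volume ⇒ W = 0, so Q = ΔU = nCᵥΔT with Cᵥ = 5R/2 = 20.79 J/(mol·K).
ΔU = (3.88)(20.79)(152 − 447) = -23791 J.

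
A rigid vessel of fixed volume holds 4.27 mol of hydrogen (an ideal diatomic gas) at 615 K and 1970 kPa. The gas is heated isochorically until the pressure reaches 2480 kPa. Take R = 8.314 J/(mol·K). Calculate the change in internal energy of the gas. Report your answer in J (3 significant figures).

ΔU ≈ 14100 J

Constant volume ⇒ W = 0, so Q = ΔU = nCᵥΔT with Cᵥ = 5R/2 = 20.79 J/(mol·K).
At constant V, T₂/T₁ = P₂/P₁ ⇒ ΔT = T₁(P₂/P₁ − 1) = 615·(2480/1970 − 1) = 159.2 K.
ΔU = (4.27)(20.79)(159.2) = 14130 J.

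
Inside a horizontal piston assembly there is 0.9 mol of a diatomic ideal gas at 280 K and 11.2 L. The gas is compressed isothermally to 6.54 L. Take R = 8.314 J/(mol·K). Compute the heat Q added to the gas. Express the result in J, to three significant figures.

Q ≈ -1130 J

Isothermal ⇒ ΔU = 0, so Q = W = nRT ln(V₂/V₁).
Q = (0.9)(8.314)(280) ln(6.54/11.2) = 2095 × -0.538 = -1127 J.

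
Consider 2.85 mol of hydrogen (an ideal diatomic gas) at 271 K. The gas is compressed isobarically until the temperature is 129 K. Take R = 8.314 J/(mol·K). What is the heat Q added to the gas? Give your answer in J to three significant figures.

Q ≈ -11800 J

Isobaric: W = nRΔT = (2.85)(8.314)(-142) = -3365 J.
ΔU = nCᵥΔT with Cᵥ = 5R/2: ΔU = (2.85)(20.79)(-142) = -8412 J.
Q = ΔU + W = -8412 − 3365 = -11776 J.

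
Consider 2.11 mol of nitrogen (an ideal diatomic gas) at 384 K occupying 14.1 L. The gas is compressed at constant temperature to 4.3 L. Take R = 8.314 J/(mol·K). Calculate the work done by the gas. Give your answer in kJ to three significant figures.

Isothermal: W = nRT ln(V₂/V₁).
W = (2.11)(8.314)(384) × ln(4.3/14.1)
  = 6736 × -1.188
W_by_gas = -8000 J.

W ≈ -8.00 kJ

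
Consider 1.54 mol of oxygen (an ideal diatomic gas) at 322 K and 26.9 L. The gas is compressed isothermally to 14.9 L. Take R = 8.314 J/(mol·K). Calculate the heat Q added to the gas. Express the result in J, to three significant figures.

Q ≈ -2440 J

Isothermal ⇒ ΔU = 0, so Q = W = nRT ln(V₂/V₁).
Q = (1.54)(8.314)(322) ln(14.9/26.9) = 4123 × -0.5908 = -2436 J.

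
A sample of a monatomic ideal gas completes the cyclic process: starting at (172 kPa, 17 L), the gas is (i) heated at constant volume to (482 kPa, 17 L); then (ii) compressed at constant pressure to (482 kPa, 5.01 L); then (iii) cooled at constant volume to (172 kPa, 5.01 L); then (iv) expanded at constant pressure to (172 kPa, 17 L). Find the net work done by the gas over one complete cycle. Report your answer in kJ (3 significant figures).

W_net ≈ -3.72 kJ

Constant-volume legs do no work.
W(ii) = (482)(5.01 − 17) = -5779 J; W(iv) = (172)(17 − 5.01) = 2062 J.
W_net = -5779 + 2062 = -3717 J (the counter-clockwise enclosed area).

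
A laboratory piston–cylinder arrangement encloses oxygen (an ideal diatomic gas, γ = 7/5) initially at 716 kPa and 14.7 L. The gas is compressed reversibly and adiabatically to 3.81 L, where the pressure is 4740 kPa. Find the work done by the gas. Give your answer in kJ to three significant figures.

Adiabatic: W = (P₁V₁ − P₂V₂)/(γ − 1) with γ = 7/5.
P₁V₁ = 10525 J, P₂V₂ = 18059 J.
W = (10525 − 18059) / 0.4 = -18836 J.

W ≈ -18.8 kJ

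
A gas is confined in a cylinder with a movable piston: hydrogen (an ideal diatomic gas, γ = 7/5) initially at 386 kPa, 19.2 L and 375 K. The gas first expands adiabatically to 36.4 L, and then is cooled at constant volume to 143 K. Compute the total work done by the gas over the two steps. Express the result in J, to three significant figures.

W_total ≈ 4180 J

Step 1 (adiabatic): W = (P₁V₁ − P₂V₂)/(γ−1) = (7411 − 5738)/0.4 = 4183 J.
Step 2 (isochoric): W = 0 (constant volume).
W_total = 4183 + 0 = 4183 J.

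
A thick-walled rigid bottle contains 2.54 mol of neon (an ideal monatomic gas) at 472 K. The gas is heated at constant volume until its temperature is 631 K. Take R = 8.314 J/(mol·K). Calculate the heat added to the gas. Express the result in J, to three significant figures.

Q ≈ 5040 J

Constant volume ⇒ W = 0, so Q = ΔU = nCᵥΔT with Cᵥ = 3R/2 = 12.47 J/(mol·K).
ΔU = (2.54)(12.47)(631 − 472) = 5037 J.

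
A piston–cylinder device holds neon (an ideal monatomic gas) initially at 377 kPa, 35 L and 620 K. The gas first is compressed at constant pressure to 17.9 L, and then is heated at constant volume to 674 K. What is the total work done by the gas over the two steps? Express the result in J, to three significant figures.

W_total ≈ -6450 J

Step 1 (isobaric): W = PΔV = (377 kPa)(17.9 − 35 L) = -6447 J.
Step 2 (isochoric): W = 0 (constant volume).
W_total = -6447 + 0 = -6447 J.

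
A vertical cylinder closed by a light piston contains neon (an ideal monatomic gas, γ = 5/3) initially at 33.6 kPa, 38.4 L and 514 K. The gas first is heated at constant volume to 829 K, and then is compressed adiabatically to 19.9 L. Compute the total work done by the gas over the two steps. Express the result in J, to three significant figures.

Step 1 (isochoric): W = 0 (constant volume).
After step 1: P = 54.19 kPa (V unchanged).
Step 2 (adiabatic): W = (P₁V₁ − P₂V₂)/(γ−1) = (2081 − 3225)/0.667 = -1717 J.
W_total = 0 − 1717 = -1717 J.

W_total ≈ -1720 J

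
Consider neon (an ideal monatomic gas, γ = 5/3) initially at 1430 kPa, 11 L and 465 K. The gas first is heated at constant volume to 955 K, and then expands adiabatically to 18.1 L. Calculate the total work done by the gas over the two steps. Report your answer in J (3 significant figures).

W_total ≈ 13700 J

Step 1 (isochoric): W = 0 (constant volume).
After step 1: P = 2937 kPa (V unchanged).
Step 2 (adiabatic): W = (P₁V₁ − P₂V₂)/(γ−1) = (32306 − 23179)/0.667 = 13691 J.
W_total = 0 + 13691 = 13691 J.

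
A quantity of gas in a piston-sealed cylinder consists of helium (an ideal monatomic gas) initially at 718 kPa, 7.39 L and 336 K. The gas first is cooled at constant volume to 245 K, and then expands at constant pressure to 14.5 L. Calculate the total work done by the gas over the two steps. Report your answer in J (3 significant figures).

Step 1 (isochoric): W = 0 (constant volume).
After step 1: P = 523.5 kPa (V unchanged).
Step 2 (isobaric): W = PΔV = (523.5 kPa)(14.5 − 7.39 L) = 3722 J.
W_total = 0 + 3722 = 3722 J.

W_total ≈ 3720 J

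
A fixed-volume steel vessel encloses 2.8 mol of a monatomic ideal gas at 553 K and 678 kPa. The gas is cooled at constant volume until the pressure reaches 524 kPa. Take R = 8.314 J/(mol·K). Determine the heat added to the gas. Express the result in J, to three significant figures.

Q ≈ -4390 J

Constant volume ⇒ W = 0, so Q = ΔU = nCᵥΔT with Cᵥ = 3R/2 = 12.47 J/(mol·K).
At constant V, T₂/T₁ = P₂/P₁ ⇒ ΔT = T₁(P₂/P₁ − 1) = 553·(524/678 − 1) = -125.6 K.
ΔU = (2.8)(12.47)(-125.6) = -4386 J.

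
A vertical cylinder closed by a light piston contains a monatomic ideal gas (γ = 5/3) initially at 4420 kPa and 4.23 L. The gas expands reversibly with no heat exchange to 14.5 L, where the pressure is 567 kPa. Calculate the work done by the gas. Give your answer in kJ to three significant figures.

W ≈ 15.7 kJ

Adiabatic: W = (P₁V₁ − P₂V₂)/(γ − 1) with γ = 5/3.
P₁V₁ = 18697 J, P₂V₂ = 8222 J.
W = (18697 − 8222) / 0.6667 = 15713 J.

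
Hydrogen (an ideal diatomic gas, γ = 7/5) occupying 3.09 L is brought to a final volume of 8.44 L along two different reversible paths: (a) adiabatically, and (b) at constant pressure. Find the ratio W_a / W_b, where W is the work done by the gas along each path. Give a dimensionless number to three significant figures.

Path (a) adiabatic: W = P₁V₁(1 − (V₁/V₂)^(γ−1))/(γ−1) → W_a/(P₁V₁) = 0.8274.
Path (b) isobaric: W = P₁(V₂ − V₁) → W_b/(P₁V₁) = 1.731.
W_a / W_b = 0.8274 / 1.731 = 0.4779.

W_a / W_b ≈ 0.478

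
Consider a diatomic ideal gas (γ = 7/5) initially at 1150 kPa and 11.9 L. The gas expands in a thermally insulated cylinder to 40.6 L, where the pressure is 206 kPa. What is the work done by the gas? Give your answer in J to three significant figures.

Adiabatic: W = (P₁V₁ − P₂V₂)/(γ − 1) with γ = 7/5.
P₁V₁ = 13685 J, P₂V₂ = 8364 J.
W = (13685 − 8364) / 0.4 = 13304 J.

W ≈ 13300 J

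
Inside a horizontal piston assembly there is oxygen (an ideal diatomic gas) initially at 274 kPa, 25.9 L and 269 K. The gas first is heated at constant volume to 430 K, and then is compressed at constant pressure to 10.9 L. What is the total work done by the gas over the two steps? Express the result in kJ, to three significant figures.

Step 1 (isochoric): W = 0 (constant volume).
After step 1: P = 438 kPa (V unchanged).
Step 2 (isobaric): W = PΔV = (438 kPa)(10.9 − 25.9 L) = -6570 J.
W_total = 0 − 6570 = -6570 J.

W_total ≈ -6.57 kJ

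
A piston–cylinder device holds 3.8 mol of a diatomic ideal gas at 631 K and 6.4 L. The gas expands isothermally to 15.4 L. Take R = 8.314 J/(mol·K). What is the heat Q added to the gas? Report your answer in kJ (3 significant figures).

Q ≈ 17.5 kJ

Isothermal ⇒ ΔU = 0, so Q = W = nRT ln(V₂/V₁).
Q = (3.8)(8.314)(631) ln(15.4/6.4) = 19935 × 0.8781 = 17505 J.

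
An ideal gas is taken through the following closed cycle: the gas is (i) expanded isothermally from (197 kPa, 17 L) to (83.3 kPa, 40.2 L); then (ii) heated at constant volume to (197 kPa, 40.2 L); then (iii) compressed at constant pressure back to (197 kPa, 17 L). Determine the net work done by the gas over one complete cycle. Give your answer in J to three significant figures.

W_net ≈ -1690 J

Leg (i): W = PᵢVᵢ ln(V_f/Vᵢ) = (3349) ln(40.2/17) = 2882 J.
Leg (ii): W = 0.
Leg (iii): W = PΔV = (197)(17 − 40.2) = -4570 J.
W_net = 2882 − 4570 = -1688 J.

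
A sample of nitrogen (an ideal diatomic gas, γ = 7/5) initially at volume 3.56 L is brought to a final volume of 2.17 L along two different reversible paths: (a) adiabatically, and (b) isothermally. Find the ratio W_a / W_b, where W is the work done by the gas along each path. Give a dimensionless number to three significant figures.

W_a / W_b ≈ 1.11

Path (a) adiabatic: W = P₁V₁(1 − (V₁/V₂)^(γ−1))/(γ−1) → W_a/(P₁V₁) = -0.5474.
Path (b) isothermal: W = P₁V₁ ln(V₂/V₁) → W_b/(P₁V₁) = -0.495.
W_a / W_b = -0.5474 / -0.495 = 1.106.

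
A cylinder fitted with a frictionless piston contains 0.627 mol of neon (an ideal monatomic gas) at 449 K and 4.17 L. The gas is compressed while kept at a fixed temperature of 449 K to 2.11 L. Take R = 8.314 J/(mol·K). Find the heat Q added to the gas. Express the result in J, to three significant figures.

Q ≈ -1590 J

Isothermal ⇒ ΔU = 0, so Q = W = nRT ln(V₂/V₁).
Q = (0.627)(8.314)(449) ln(2.11/4.17) = 2341 × -0.6812 = -1594 J.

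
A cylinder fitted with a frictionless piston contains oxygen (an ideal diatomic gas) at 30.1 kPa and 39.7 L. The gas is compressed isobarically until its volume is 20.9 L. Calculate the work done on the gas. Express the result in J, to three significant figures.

Isobaric: W = P ΔV.
W = (30.1 kPa)(20.9 − 39.7 L) = (30.1)(-18.8) = -565.9 J.
Work on gas = −W_by = 565.9 J.

W ≈ 566 J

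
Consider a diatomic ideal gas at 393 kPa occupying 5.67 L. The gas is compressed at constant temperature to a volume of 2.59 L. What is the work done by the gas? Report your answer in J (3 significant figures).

Isothermal: W = nRT ln(V₂/V₁) = P₁V₁ ln(V₂/V₁).
P₁V₁ = (393 kPa)(5.67 L) = 2228 J.
W = 2228 × ln(2.59/5.67) = 2228 × -0.7835
W_by_gas = -1746 J.

W ≈ -1750 J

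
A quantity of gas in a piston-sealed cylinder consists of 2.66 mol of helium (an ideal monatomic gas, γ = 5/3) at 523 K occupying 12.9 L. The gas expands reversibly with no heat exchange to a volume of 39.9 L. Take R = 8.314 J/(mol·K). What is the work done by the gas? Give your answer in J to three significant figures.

W ≈ 9180 J

Adiabatic: TV^(γ−1) = const with γ = 5/3.
T₂ = T₁ (V₁/V₂)^(γ−1) = 523 × (12.9/39.9)^0.667 = 523 × 0.4711 = 246.4 K.
W_by = nCᵥ(T₁ − T₂) = (2.66)(12.47)(523 − 246.4) = 9177 J.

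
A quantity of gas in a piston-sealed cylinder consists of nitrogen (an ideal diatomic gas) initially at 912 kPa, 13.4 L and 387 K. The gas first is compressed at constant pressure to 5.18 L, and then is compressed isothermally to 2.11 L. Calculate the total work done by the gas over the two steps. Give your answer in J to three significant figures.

W_total ≈ -11700 J

Step 1 (isobaric): W = PΔV = (912 kPa)(5.18 − 13.4 L) = -7497 J.
After step 1: P = 912 kPa, V = 5.18 L, T = 149.6 K.
Step 2 (isothermal): W = P₁V₁ ln(V₂/V₁) = (4724) ln(2.11/5.18) = -4243 J.
W_total = -7497 − 4243 = -11739 J.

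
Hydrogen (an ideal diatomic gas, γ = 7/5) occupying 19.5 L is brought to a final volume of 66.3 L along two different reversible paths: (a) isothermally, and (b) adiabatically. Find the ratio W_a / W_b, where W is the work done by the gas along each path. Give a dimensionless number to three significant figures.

W_a / W_b ≈ 1.26

Path (a) isothermal: W = P₁V₁ ln(V₂/V₁) → W_a/(P₁V₁) = 1.224.
Path (b) adiabatic: W = P₁V₁(1 − (V₁/V₂)^(γ−1))/(γ−1) → W_b/(P₁V₁) = 0.9677.
W_a / W_b = 1.224 / 0.9677 = 1.265.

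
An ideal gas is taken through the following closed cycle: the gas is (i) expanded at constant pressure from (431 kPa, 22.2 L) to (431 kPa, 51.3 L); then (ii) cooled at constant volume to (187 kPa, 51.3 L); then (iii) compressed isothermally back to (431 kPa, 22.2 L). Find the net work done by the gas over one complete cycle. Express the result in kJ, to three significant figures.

Leg (i): W = PΔV = (431)(51.3 − 22.2) = 12542 J.
Leg (ii): W = 0.
Leg (iii): W = PᵢVᵢ ln(V_f/Vᵢ) = (9593) ln(22.2/51.3) = -8035 J.
W_net = 12542 − 8035 = 4507 J.

W_net ≈ 4.51 kJ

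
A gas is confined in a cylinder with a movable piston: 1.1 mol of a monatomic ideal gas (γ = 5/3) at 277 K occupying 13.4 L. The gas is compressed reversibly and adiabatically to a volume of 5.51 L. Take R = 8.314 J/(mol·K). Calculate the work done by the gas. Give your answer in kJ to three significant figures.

W ≈ -3.07 kJ

Adiabatic: TV^(γ−1) = const with γ = 5/3.
T₂ = T₁ (V₁/V₂)^(γ−1) = 277 × (13.4/5.51)^0.667 = 277 × 1.808 = 500.9 K.
W_by = nCᵥ(T₁ − T₂) = (1.1)(12.47)(277 − 500.9) = -3072 J.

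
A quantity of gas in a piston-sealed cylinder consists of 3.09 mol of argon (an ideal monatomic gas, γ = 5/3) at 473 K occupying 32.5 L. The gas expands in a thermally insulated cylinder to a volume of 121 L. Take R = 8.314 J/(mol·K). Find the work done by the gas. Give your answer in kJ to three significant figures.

Adiabatic: TV^(γ−1) = const with γ = 5/3.
T₂ = T₁ (V₁/V₂)^(γ−1) = 473 × (32.5/121)^0.667 = 473 × 0.4163 = 196.9 K.
W_by = nCᵥ(T₁ − T₂) = (3.09)(12.47)(473 − 196.9) = 10639 J.

W ≈ 10.6 kJ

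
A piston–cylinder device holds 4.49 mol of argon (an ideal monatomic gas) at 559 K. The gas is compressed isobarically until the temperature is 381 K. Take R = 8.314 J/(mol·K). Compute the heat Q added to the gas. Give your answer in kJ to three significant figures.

Isobaric: W = nRΔT = (4.49)(8.314)(-178) = -6645 J.
ΔU = nCᵥΔT with Cᵥ = 3R/2: ΔU = (4.49)(12.47)(-178) = -9967 J.
Q = ΔU + W = -9967 − 6645 = -16612 J.

Q ≈ -16.6 kJ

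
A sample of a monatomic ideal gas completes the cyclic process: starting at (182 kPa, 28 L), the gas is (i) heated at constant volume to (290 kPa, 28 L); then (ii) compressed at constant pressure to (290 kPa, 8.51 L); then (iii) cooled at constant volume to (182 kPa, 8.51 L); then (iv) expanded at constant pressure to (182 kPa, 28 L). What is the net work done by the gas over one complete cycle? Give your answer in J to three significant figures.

W_net ≈ -2100 J

Constant-volume legs do no work.
W(ii) = (290)(8.51 − 28) = -5652 J; W(iv) = (182)(28 − 8.51) = 3547 J.
W_net = -5652 + 3547 = -2105 J (the counter-clockwise enclosed area).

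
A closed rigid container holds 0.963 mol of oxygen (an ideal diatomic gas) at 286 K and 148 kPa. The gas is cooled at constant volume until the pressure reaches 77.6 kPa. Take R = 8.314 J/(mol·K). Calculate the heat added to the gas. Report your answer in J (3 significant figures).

Constant volume ⇒ W = 0, so Q = ΔU = nCᵥΔT with Cᵥ = 5R/2 = 20.79 J/(mol·K).
At constant V, T₂/T₁ = P₂/P₁ ⇒ ΔT = T₁(P₂/P₁ − 1) = 286·(77.6/148 − 1) = -136 K.
ΔU = (0.963)(20.79)(-136) = -2723 J.

Q ≈ -2720 J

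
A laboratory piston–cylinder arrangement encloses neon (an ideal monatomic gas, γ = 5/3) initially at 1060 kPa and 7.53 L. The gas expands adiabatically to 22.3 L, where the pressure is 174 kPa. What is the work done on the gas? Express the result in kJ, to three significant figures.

W ≈ -6.15 kJ

Adiabatic: W = (P₁V₁ − P₂V₂)/(γ − 1) with γ = 5/3.
P₁V₁ = 7982 J, P₂V₂ = 3880 J.
W = (7982 − 3880) / 0.6667 = 6152 J.
Work on gas = −W_by = -6152 J.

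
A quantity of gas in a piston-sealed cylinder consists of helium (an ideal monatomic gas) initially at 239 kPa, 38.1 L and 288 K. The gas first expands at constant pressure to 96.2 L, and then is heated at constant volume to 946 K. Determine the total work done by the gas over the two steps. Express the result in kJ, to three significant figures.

W_total ≈ 13.9 kJ

Step 1 (isobaric): W = PΔV = (239 kPa)(96.2 − 38.1 L) = 13886 J.
Step 2 (isochoric): W = 0 (constant volume).
W_total = 13886 + 0 = 13886 J.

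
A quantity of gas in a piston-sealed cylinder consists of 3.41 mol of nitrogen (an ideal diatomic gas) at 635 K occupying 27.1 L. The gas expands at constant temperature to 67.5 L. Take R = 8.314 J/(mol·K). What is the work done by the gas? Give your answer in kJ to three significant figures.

W ≈ 16.4 kJ

Isothermal: W = nRT ln(V₂/V₁).
W = (3.41)(8.314)(635) × ln(67.5/27.1)
  = 18003 × 0.9126
W_by_gas = 16429 J.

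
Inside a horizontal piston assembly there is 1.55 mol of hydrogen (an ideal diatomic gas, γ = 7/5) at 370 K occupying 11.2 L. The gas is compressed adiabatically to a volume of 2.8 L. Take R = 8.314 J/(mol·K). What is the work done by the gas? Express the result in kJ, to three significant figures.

W ≈ -8.83 kJ

Adiabatic: TV^(γ−1) = const with γ = 7/5.
T₂ = T₁ (V₁/V₂)^(γ−1) = 370 × (11.2/2.8)^0.4 = 370 × 1.741 = 644.2 K.
W_by = nCᵥ(T₁ − T₂) = (1.55)(20.79)(370 − 644.2) = -8834 J.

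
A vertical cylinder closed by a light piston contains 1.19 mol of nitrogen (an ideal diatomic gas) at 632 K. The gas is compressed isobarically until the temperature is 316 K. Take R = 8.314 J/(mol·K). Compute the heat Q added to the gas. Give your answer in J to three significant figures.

Q ≈ -10900 J

Isobaric: W = nRΔT = (1.19)(8.314)(-316) = -3126 J.
ΔU = nCᵥΔT with Cᵥ = 5R/2: ΔU = (1.19)(20.79)(-316) = -7816 J.
Q = ΔU + W = -7816 − 3126 = -10942 J.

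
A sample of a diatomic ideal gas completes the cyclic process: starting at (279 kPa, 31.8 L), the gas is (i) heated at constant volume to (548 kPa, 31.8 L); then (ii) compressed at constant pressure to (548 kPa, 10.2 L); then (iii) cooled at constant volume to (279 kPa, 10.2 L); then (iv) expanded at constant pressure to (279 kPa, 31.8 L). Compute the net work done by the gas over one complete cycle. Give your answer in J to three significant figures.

Constant-volume legs do no work.
W(ii) = (548)(10.2 − 31.8) = -11837 J; W(iv) = (279)(31.8 − 10.2) = 6026 J.
W_net = -11837 + 6026 = -5810 J (the counter-clockwise enclosed area).

W_net ≈ -5810 J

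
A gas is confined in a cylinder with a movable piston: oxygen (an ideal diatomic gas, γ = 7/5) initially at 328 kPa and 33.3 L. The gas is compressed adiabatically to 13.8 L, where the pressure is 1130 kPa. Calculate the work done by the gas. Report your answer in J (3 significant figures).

Adiabatic: W = (P₁V₁ − P₂V₂)/(γ − 1) with γ = 7/5.
P₁V₁ = 10922 J, P₂V₂ = 15594 J.
W = (10922 − 15594) / 0.4 = -11679 J.

W ≈ -11700 J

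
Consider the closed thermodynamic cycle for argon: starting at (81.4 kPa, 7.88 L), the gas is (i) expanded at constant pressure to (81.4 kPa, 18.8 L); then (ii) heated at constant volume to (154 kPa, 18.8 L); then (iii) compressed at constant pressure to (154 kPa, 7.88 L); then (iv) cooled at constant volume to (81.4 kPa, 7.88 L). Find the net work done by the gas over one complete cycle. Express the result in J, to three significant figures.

W_net ≈ -793 J

Constant-volume legs do no work.
W(i) = (81.4)(18.8 − 7.88) = 888.9 J; W(iii) = (154)(7.88 − 18.8) = -1682 J.
W_net = 888.9 − 1682 = -792.8 J (the counter-clockwise enclosed area).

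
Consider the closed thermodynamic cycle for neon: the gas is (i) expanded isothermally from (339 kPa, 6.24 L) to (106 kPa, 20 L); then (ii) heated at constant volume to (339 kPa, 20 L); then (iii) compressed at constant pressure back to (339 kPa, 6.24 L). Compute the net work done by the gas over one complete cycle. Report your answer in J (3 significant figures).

W_net ≈ -2200 J

Leg (i): W = PᵢVᵢ ln(V_f/Vᵢ) = (2115) ln(20/6.24) = 2464 J.
Leg (ii): W = 0.
Leg (iii): W = PΔV = (339)(6.24 − 20) = -4665 J.
W_net = 2464 − 4665 = -2201 J.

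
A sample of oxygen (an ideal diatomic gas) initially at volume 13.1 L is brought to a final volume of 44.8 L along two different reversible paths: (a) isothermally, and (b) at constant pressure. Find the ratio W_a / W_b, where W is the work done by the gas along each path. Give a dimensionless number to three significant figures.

W_a / W_b ≈ 0.508

Path (a) isothermal: W = P₁V₁ ln(V₂/V₁) → W_a/(P₁V₁) = 1.23.
Path (b) isobaric: W = P₁(V₂ − V₁) → W_b/(P₁V₁) = 2.42.
W_a / W_b = 1.23 / 2.42 = 0.5081.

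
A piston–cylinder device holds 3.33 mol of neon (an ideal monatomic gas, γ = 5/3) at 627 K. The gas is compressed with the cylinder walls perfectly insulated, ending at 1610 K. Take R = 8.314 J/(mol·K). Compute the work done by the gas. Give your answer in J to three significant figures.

Adiabatic ⇒ Q = 0, so W_by = −ΔU = nCᵥ(T₁ − T₂).
Cᵥ = 3R/2 = 12.47 J/(mol·K).
W = (3.33)(12.47)(627 − 1610) = -40822 J.

W ≈ -40800 J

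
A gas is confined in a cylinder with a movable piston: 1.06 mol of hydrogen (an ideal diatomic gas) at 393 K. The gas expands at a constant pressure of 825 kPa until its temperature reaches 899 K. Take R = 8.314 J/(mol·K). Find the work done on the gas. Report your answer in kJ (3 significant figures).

W ≈ -4.46 kJ

Isobaric: W = P ΔV = nR ΔT.
W = (1.06)(8.314)(899 − 393) = 4459 J.
Work on gas = −W_by = -4459 J.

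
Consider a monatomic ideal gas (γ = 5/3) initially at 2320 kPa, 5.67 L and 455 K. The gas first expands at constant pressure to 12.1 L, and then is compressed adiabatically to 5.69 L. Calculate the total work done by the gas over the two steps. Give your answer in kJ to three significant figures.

Step 1 (isobaric): W = PΔV = (2320 kPa)(12.1 − 5.67 L) = 14918 J.
After step 1: P = 2320 kPa, V = 12.1 L, T = 971 K.
Step 2 (adiabatic): W = (P₁V₁ − P₂V₂)/(γ−1) = (28072 − 46422)/0.667 = -27525 J.
W_total = 14918 − 27525 = -12607 J.

W_total ≈ -12.6 kJ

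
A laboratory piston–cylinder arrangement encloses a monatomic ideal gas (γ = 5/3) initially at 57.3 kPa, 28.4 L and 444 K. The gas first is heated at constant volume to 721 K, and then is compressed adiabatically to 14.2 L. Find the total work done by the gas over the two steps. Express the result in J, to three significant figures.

W_total ≈ -2330 J

Step 1 (isochoric): W = 0 (constant volume).
After step 1: P = 93.05 kPa (V unchanged).
Step 2 (adiabatic): W = (P₁V₁ − P₂V₂)/(γ−1) = (2643 − 4195)/0.667 = -2328 J.
W_total = 0 − 2328 = -2328 J.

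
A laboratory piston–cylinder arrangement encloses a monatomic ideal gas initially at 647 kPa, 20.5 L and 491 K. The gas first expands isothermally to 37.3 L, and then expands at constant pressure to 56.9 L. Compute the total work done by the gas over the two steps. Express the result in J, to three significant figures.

W_total ≈ 14900 J

Step 1 (isothermal): W = P₁V₁ ln(V₂/V₁) = (13264) ln(37.3/20.5) = 7939 J.
After step 1: P = 355.6 kPa, V = 37.3 L, T = 491 K.
Step 2 (isobaric): W = PΔV = (355.6 kPa)(56.9 − 37.3 L) = 6970 J.
W_total = 7939 + 6970 = 14909 J.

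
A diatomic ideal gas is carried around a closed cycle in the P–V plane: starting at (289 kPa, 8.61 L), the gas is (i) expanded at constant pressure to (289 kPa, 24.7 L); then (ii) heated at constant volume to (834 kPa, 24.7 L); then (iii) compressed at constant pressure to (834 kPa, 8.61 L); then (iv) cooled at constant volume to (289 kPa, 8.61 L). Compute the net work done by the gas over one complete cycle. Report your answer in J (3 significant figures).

W_net ≈ -8770 J

Constant-volume legs do no work.
W(i) = (289)(24.7 − 8.61) = 4650 J; W(iii) = (834)(8.61 − 24.7) = -13419 J.
W_net = 4650 − 13419 = -8769 J (the counter-clockwise enclosed area).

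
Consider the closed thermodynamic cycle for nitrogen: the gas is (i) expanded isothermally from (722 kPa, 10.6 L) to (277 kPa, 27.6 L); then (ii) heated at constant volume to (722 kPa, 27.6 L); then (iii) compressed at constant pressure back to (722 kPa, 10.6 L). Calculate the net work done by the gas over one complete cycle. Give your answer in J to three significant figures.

Leg (i): W = PᵢVᵢ ln(V_f/Vᵢ) = (7653) ln(27.6/10.6) = 7324 J.
Leg (ii): W = 0.
Leg (iii): W = PΔV = (722)(10.6 − 27.6) = -12274 J.
W_net = 7324 − 12274 = -4950 J.

W_net ≈ -4950 J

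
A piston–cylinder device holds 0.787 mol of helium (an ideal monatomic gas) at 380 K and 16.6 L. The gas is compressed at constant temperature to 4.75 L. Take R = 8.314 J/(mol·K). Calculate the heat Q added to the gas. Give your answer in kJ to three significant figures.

Q ≈ -3.11 kJ

Isothermal ⇒ ΔU = 0, so Q = W = nRT ln(V₂/V₁).
Q = (0.787)(8.314)(380) ln(4.75/16.6) = 2486 × -1.251 = -3111 J.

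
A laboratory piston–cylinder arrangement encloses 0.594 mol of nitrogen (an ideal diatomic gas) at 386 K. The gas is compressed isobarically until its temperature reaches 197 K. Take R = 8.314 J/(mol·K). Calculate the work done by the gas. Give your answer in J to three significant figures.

W ≈ -933 J

Isobaric: W = P ΔV = nR ΔT.
W = (0.594)(8.314)(197 − 386) = -933.4 J.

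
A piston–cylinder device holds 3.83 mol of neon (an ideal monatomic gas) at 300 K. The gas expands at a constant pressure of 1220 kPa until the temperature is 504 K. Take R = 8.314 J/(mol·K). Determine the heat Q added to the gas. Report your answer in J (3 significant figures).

Q ≈ 16200 J

Isobaric: W = nRΔT = (3.83)(8.314)(204) = 6496 J.
ΔU = nCᵥΔT with Cᵥ = 3R/2: ΔU = (3.83)(12.47)(204) = 9744 J.
Q = ΔU + W = 9744 + 6496 = 16240 J.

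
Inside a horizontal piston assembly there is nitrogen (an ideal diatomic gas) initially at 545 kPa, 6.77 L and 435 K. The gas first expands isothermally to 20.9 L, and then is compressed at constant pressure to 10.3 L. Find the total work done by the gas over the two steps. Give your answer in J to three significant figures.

Step 1 (isothermal): W = P₁V₁ ln(V₂/V₁) = (3690) ln(20.9/6.77) = 4159 J.
After step 1: P = 176.5 kPa, V = 20.9 L, T = 435 K.
Step 2 (isobaric): W = PΔV = (176.5 kPa)(10.3 − 20.9 L) = -1871 J.
W_total = 4159 − 1871 = 2288 J.

W_total ≈ 2290 J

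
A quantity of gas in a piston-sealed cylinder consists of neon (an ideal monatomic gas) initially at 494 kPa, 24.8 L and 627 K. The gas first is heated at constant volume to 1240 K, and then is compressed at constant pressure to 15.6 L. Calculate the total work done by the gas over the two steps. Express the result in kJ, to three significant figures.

Step 1 (isochoric): W = 0 (constant volume).
After step 1: P = 977 kPa (V unchanged).
Step 2 (isobaric): W = PΔV = (977 kPa)(15.6 − 24.8 L) = -8988 J.
W_total = 0 − 8988 = -8988 J.

W_total ≈ -8.99 kJ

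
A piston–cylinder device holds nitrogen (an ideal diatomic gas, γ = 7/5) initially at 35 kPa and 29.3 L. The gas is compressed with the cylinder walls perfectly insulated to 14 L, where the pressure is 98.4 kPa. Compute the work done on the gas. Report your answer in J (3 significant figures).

W ≈ 880 J

Adiabatic: W = (P₁V₁ − P₂V₂)/(γ − 1) with γ = 7/5.
P₁V₁ = 1026 J, P₂V₂ = 1378 J.
W = (1026 − 1378) / 0.4 = -880.3 J.
Work on gas = −W_by = 880.3 J.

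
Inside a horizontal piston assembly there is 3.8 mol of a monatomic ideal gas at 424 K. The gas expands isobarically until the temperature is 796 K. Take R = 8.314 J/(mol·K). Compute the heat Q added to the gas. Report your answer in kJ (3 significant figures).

Isobaric: W = nRΔT = (3.8)(8.314)(372) = 11753 J.
ΔU = nCᵥΔT with Cᵥ = 3R/2: ΔU = (3.8)(12.47)(372) = 17629 J.
Q = ΔU + W = 17629 + 11753 = 29382 J.

Q ≈ 29.4 kJ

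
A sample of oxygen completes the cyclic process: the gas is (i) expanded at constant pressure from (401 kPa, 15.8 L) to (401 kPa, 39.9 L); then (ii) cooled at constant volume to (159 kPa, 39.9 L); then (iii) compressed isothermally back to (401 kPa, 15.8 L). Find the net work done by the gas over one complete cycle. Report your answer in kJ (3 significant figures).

W_net ≈ 3.79 kJ

Leg (i): W = PΔV = (401)(39.9 − 15.8) = 9664 J.
Leg (ii): W = 0.
Leg (iii): W = PᵢVᵢ ln(V_f/Vᵢ) = (6344) ln(15.8/39.9) = -5877 J.
W_net = 9664 − 5877 = 3787 J.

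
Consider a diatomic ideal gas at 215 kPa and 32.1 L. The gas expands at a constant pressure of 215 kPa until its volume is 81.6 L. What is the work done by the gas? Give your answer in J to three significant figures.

W ≈ 10600 J

Isobaric: W = P ΔV.
W = (215 kPa)(81.6 − 32.1 L) = (215)(49.5) = 10642 J.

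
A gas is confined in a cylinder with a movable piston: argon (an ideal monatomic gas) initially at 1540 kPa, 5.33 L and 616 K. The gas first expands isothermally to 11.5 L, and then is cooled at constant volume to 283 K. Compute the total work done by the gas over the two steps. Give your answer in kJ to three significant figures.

W_total ≈ 6.31 kJ

Step 1 (isothermal): W = P₁V₁ ln(V₂/V₁) = (8208) ln(11.5/5.33) = 6312 J.
Step 2 (isochoric): W = 0 (constant volume).
W_total = 6312 + 0 = 6312 J.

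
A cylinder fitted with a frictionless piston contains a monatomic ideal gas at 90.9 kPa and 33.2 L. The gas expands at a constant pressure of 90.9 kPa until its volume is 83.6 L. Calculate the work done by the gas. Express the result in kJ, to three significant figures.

Isobaric: W = P ΔV.
W = (90.9 kPa)(83.6 − 33.2 L) = (90.9)(50.4) = 4581 J.

W ≈ 4.58 kJ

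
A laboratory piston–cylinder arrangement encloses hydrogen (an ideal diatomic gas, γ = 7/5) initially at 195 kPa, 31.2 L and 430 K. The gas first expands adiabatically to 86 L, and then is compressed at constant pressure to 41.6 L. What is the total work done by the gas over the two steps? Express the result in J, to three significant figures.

W_total ≈ 2980 J

Step 1 (adiabatic): W = (P₁V₁ − P₂V₂)/(γ−1) = (6084 − 4056)/0.4 = 5071 J.
After step 1: P = 47.16 kPa, V = 86 L, T = 286.6 K.
Step 2 (isobaric): W = PΔV = (47.16 kPa)(41.6 − 86 L) = -2094 J.
W_total = 5071 − 2094 = 2977 J.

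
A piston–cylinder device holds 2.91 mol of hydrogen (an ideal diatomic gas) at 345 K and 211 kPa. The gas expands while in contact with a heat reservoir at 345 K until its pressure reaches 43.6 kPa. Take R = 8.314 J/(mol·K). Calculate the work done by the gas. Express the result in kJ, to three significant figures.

Isothermal process: W = nRT ln(V₂/V₁) = nRT ln(P₁/P₂).
W = (2.91)(8.314)(345) × ln(211/43.6)
  = 8347 × ln(4.839) = 8347 × 1.577
W_by_gas = 13161 J.

W ≈ 13.2 kJ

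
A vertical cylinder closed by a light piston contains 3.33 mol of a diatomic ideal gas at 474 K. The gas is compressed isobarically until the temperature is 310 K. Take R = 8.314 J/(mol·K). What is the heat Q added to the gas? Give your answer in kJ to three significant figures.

Isobaric: W = nRΔT = (3.33)(8.314)(-164) = -4540 J.
ΔU = nCᵥΔT with Cᵥ = 5R/2: ΔU = (3.33)(20.79)(-164) = -11351 J.
Q = ΔU + W = -11351 − 4540 = -15892 J.

Q ≈ -15.9 kJ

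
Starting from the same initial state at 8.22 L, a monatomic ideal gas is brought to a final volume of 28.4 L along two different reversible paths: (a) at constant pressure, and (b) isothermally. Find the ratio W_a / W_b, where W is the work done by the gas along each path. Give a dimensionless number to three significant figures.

W_a / W_b ≈ 1.98

Path (a) isobaric: W = P₁(V₂ − V₁) → W_a/(P₁V₁) = 2.455.
Path (b) isothermal: W = P₁V₁ ln(V₂/V₁) → W_b/(P₁V₁) = 1.24.
W_a / W_b = 2.455 / 1.24 = 1.98.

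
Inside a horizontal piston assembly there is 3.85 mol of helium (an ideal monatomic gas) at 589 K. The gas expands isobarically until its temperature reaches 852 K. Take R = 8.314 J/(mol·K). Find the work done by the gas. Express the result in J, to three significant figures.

Isobaric: W = P ΔV = nR ΔT.
W = (3.85)(8.314)(852 − 589) = 8418 J.

W ≈ 8420 J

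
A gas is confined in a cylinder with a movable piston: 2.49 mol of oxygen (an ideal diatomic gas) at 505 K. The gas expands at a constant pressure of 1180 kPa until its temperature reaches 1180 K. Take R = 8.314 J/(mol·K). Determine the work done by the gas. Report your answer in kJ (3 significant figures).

W ≈ 14.0 kJ

Isobaric: W = P ΔV = nR ΔT.
W = (2.49)(8.314)(1180 − 505) = 13974 J.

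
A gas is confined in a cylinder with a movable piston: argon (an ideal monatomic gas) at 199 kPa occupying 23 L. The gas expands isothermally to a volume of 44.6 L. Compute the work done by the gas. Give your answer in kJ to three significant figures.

Isothermal: W = nRT ln(V₂/V₁) = P₁V₁ ln(V₂/V₁).
P₁V₁ = (199 kPa)(23 L) = 4577 J.
W = 4577 × ln(44.6/23) = 4577 × 0.6622
W_by_gas = 3031 J.

W ≈ 3.03 kJ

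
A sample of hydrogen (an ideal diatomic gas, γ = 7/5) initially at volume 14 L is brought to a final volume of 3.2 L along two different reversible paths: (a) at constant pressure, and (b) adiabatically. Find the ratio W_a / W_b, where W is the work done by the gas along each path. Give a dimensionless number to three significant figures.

W_a / W_b ≈ 0.383

Path (a) isobaric: W = P₁(V₂ − V₁) → W_a/(P₁V₁) = -0.7714.
Path (b) adiabatic: W = P₁V₁(1 − (V₁/V₂)^(γ−1))/(γ−1) → W_b/(P₁V₁) = -2.012.
W_a / W_b = -0.7714 / -2.012 = 0.3835.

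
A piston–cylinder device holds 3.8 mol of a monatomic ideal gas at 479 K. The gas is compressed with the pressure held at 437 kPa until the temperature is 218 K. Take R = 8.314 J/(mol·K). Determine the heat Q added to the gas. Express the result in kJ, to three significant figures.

Isobaric: W = nRΔT = (3.8)(8.314)(-261) = -8246 J.
ΔU = nCᵥΔT with Cᵥ = 3R/2: ΔU = (3.8)(12.47)(-261) = -12369 J.
Q = ΔU + W = -12369 − 8246 = -20615 J.

Q ≈ -20.6 kJ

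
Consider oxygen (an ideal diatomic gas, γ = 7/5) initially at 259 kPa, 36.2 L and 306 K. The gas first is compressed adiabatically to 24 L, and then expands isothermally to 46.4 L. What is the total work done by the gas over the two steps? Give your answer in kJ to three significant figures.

Step 1 (adiabatic): W = (P₁V₁ − P₂V₂)/(γ−1) = (9376 − 11051)/0.4 = -4188 J.
After step 1: P = 460.5 kPa, V = 24 L, T = 360.7 K.
Step 2 (isothermal): W = P₁V₁ ln(V₂/V₁) = (11051) ln(46.4/24) = 7285 J.
W_total = -4188 + 7285 = 3097 J.

W_total ≈ 3.10 kJ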